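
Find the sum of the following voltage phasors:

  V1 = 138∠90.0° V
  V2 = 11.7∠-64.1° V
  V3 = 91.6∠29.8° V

Step 1 — Convert each phasor to rectangular form:
  V1 = 138·(cos(90.0°) + j·sin(90.0°)) = 0 + j138 V
  V2 = 11.7·(cos(-64.1°) + j·sin(-64.1°)) = 5.111 - j10.52 V
  V3 = 91.6·(cos(29.8°) + j·sin(29.8°)) = 79.49 + j45.52 V
Step 2 — Sum components: V_total = 84.6 + j173 V.
Step 3 — Convert to polar: |V_total| = 192.6 V, ∠V_total = 63.9°.

V_total = 192.6∠63.9° V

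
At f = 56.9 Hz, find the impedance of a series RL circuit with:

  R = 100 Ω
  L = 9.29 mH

Step 1 — Angular frequency: ω = 2π·f = 2π·56.9 = 357.5 rad/s.
Step 2 — Component impedances:
  R: Z = R = 100 Ω
  L: Z = jωL = j·357.5·0.00929 = 0 + j3.321 Ω
Step 3 — Series combination: Z_total = R + L = 100 + j3.321 Ω = 100.1∠1.9° Ω.

Z = 100 + j3.321 Ω = 100.1∠1.9° Ω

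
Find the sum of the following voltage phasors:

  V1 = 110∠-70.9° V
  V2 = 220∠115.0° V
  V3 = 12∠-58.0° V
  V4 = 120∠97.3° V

Step 1 — Convert each phasor to rectangular form:
  V1 = 110·(cos(-70.9°) + j·sin(-70.9°)) = 35.99 - j103.9 V
  V2 = 220·(cos(115.0°) + j·sin(115.0°)) = -92.98 + j199.4 V
  V3 = 12·(cos(-58.0°) + j·sin(-58.0°)) = 6.359 - j10.18 V
  V4 = 120·(cos(97.3°) + j·sin(97.3°)) = -15.25 + j119 V
Step 2 — Sum components: V_total = -65.87 + j204.3 V.
Step 3 — Convert to polar: |V_total| = 214.7 V, ∠V_total = 107.9°.

V_total = 214.7∠107.9° V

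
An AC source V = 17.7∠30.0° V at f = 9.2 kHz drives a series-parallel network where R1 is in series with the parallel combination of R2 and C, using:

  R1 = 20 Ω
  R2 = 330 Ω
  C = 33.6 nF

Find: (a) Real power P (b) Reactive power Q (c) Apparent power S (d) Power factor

Step 1 — Angular frequency: ω = 2π·f = 2π·9200 = 5.781e+04 rad/s.
Step 2 — Component impedances:
  R1: Z = R = 20 Ω
  R2: Z = R = 330 Ω
  C: Z = 1/(jωC) = -j/(ω·C) = 0 - j514.9 Ω
Step 3 — Parallel branch: R2 || C = 1/(1/R2 + 1/C) = 233.9 - j149.9 Ω.
Step 4 — Series with R1: Z_total = R1 + (R2 || C) = 253.9 - j149.9 Ω = 294.9∠-30.6° Ω.
Step 5 — Source phasor: V = 17.7∠30.0° V = 15.33 + j8.85 V.
Step 6 — Current: I = V / Z = 0.0295 + j0.05228 A = 0.06003∠60.6° A.
Step 7 — Complex power: S = V·I* = 0.9149 - j0.5402 VA.
Step 8 — Real power: P = Re(S) = 0.9149 W.
Step 9 — Reactive power: Q = Im(S) = -0.5402 VAR.
Step 10 — Apparent power: |S| = 1.062 VA.
Step 11 — Power factor: PF = P/|S| = 0.8611 (leading).

(a) P = 0.9149 W  (b) Q = -0.5402 VAR  (c) S = 1.062 VA  (d) PF = 0.8611 (leading)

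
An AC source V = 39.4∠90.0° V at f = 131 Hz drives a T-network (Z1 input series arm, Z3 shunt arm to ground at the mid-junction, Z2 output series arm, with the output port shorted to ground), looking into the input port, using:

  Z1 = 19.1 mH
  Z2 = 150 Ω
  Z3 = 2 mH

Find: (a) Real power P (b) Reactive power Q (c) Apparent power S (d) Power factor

Step 1 — Angular frequency: ω = 2π·f = 2π·131 = 823.1 rad/s.
Step 2 — Component impedances:
  Z1: Z = jωL = j·823.1·0.0191 = 0 + j15.72 Ω
  Z2: Z = R = 150 Ω
  Z3: Z = jωL = j·823.1·0.002 = 0 + j1.646 Ω
Step 3 — With the output port shorted to ground, the output series arm Z2 runs from the junction to ground; the shunt arm Z3 also runs from the junction to ground. They appear in parallel: Z3 || Z2 = 0.01806 + j1.646 Ω.
Step 4 — Series with input arm Z1: Z_in = Z1 + (Z3 || Z2) = 0.01806 + j17.37 Ω = 17.37∠89.9° Ω.
Step 5 — Source phasor: V = 39.4∠90.0° V = 0 + j39.4 V.
Step 6 — Current: I = V / Z = 2.269 + j0.00236 A = 2.269∠0.1° A.
Step 7 — Complex power: S = V·I* = 0.09297 + j89.38 VA.
Step 8 — Real power: P = Re(S) = 0.09297 W.
Step 9 — Reactive power: Q = Im(S) = 89.38 VAR.
Step 10 — Apparent power: |S| = 89.38 VA.
Step 11 — Power factor: PF = P/|S| = 0.00104 (lagging).

(a) P = 0.09297 W  (b) Q = 89.38 VAR  (c) S = 89.38 VA  (d) PF = 0.00104 (lagging)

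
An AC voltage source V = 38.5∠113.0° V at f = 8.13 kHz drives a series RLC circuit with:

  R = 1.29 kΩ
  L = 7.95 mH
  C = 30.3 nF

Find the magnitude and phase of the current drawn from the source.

Step 1 — Angular frequency: ω = 2π·f = 2π·8130 = 5.108e+04 rad/s.
Step 2 — Component impedances:
  R: Z = R = 1290 Ω
  L: Z = jωL = j·5.108e+04·0.00795 = 0 + j406.1 Ω
  C: Z = 1/(jωC) = -j/(ω·C) = 0 - j646.1 Ω
Step 3 — Series combination: Z_total = R + L + C = 1290 - j240 Ω = 1312∠-10.5° Ω.
Step 4 — Source phasor: V = 38.5∠113.0° V = -15.04 + j35.44 V.
Step 5 — Ohm's law: I = V / Z_total = (-15.04 + j35.44) / (1290 - j240) = -0.01621 + j0.02446 A.
Step 6 — Convert to polar: |I| = 0.02934 A, ∠I = 123.5°.

I = 0.02934∠123.5° A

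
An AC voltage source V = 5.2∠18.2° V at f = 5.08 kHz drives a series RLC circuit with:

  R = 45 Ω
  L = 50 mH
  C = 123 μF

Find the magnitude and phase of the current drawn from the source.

Step 1 — Angular frequency: ω = 2π·f = 2π·5080 = 3.192e+04 rad/s.
Step 2 — Component impedances:
  R: Z = R = 45 Ω
  L: Z = jωL = j·3.192e+04·0.05 = 0 + j1596 Ω
  C: Z = 1/(jωC) = -j/(ω·C) = 0 - j0.2547 Ω
Step 3 — Series combination: Z_total = R + L + C = 45 + j1596 Ω = 1596∠88.4° Ω.
Step 4 — Source phasor: V = 5.2∠18.2° V = 4.94 + j1.624 V.
Step 5 — Ohm's law: I = V / Z_total = (4.94 + j1.624) / (45 + j1596) = 0.001104 - j0.003065 A.
Step 6 — Convert to polar: |I| = 0.003258 A, ∠I = -70.2°.

I = 0.003258∠-70.2° A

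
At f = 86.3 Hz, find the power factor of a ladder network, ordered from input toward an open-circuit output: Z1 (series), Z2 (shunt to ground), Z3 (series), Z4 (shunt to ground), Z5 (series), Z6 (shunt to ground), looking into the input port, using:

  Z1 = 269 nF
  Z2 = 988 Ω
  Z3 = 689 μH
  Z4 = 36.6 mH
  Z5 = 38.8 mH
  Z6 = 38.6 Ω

Step 1 — Angular frequency: ω = 2π·f = 2π·86.3 = 542.2 rad/s.
Step 2 — Component impedances:
  Z1: Z = 1/(jωC) = -j/(ω·C) = 0 - j6856 Ω
  Z2: Z = R = 988 Ω
  Z3: Z = jωL = j·542.2·0.000689 = 0 + j0.3736 Ω
  Z4: Z = jωL = j·542.2·0.0366 = 0 + j19.85 Ω
  Z5: Z = jωL = j·542.2·0.0388 = 0 + j21.04 Ω
  Z6: Z = R = 38.6 Ω
Step 3 — Ladder network (open output): work backward from the far end, alternating series and parallel combinations. Z_in = 5.014 - j6841 Ω = 6841∠-90.0° Ω.
Step 4 — Power factor: PF = cos(φ) = Re(Z)/|Z| = 5.014/6841 = 0.0007329.
Step 5 — Type: Im(Z) = -6841 ⇒ leading (phase φ = -90.0°).

PF = 0.0007329 (leading, φ = -90.0°)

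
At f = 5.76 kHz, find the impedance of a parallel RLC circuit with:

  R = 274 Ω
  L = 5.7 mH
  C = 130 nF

Step 1 — Angular frequency: ω = 2π·f = 2π·5760 = 3.619e+04 rad/s.
Step 2 — Component impedances:
  R: Z = R = 274 Ω
  L: Z = jωL = j·3.619e+04·0.0057 = 0 + j206.3 Ω
  C: Z = 1/(jωC) = -j/(ω·C) = 0 - j212.5 Ω
Step 3 — Parallel combination: 1/Z_total = 1/R + 1/L + 1/C; Z_total = 273.6 + j10.7 Ω = 273.8∠2.2° Ω.

Z = 273.6 + j10.7 Ω = 273.8∠2.2° Ω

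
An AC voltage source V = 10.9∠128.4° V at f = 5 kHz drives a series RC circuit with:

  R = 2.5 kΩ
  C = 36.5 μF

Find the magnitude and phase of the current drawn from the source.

Step 1 — Angular frequency: ω = 2π·f = 2π·5000 = 3.142e+04 rad/s.
Step 2 — Component impedances:
  R: Z = R = 2500 Ω
  C: Z = 1/(jωC) = -j/(ω·C) = 0 - j0.8721 Ω
Step 3 — Series combination: Z_total = R + C = 2500 - j0.8721 Ω = 2500∠-0.0° Ω.
Step 4 — Source phasor: V = 10.9∠128.4° V = -6.771 + j8.542 V.
Step 5 — Ohm's law: I = V / Z_total = (-6.771 + j8.542) / (2500 - j0.8721) = -0.002709 + j0.003416 A.
Step 6 — Convert to polar: |I| = 0.00436 A, ∠I = 128.4°.

I = 0.00436∠128.4° A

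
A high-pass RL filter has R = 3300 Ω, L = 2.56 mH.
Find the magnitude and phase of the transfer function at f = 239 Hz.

Step 1 — Angular frequency: ω = 2π·239 = 1502 rad/s.
Step 2 — Transfer function: H(jω) = jωL/(R + jωL).
Step 3 — Numerator jωL = j·3.844; denominator R + jωL = 3300 + j3.844.
Step 4 — H = 1.357e-06 + j0.001165.
Step 5 — Magnitude: |H| = 0.001165 (-58.7 dB); phase: φ = 89.9°.

|H| = 0.001165 (-58.7 dB), φ = 89.9°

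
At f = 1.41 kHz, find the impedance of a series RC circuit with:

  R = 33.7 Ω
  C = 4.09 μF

Step 1 — Angular frequency: ω = 2π·f = 2π·1410 = 8859 rad/s.
Step 2 — Component impedances:
  R: Z = R = 33.7 Ω
  C: Z = 1/(jωC) = -j/(ω·C) = 0 - j27.6 Ω
Step 3 — Series combination: Z_total = R + C = 33.7 - j27.6 Ω = 43.56∠-39.3° Ω.

Z = 33.7 - j27.6 Ω = 43.56∠-39.3° Ω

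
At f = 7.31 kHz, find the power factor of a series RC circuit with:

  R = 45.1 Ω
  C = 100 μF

Step 1 — Angular frequency: ω = 2π·f = 2π·7310 = 4.593e+04 rad/s.
Step 2 — Component impedances:
  R: Z = R = 45.1 Ω
  C: Z = 1/(jωC) = -j/(ω·C) = 0 - j0.2177 Ω
Step 3 — Series combination: Z_total = R + C = 45.1 - j0.2177 Ω = 45.1∠-0.3° Ω.
Step 4 — Power factor: PF = cos(φ) = Re(Z)/|Z| = 45.1/45.1 = 1.
Step 5 — Type: Im(Z) = -0.2177 ⇒ leading (phase φ = -0.3°).

PF = 1 (leading, φ = -0.3°)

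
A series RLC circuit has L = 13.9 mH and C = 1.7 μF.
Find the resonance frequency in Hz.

Step 1 — Resonance condition Im(Z)=0 gives ω₀ = 1/√(LC).
Step 2 — ω₀ = 1/√(0.0139·1.7e-06) = 6505 rad/s.
Step 3 — f₀ = ω₀/(2π) = 1035 Hz.

f₀ = 1035 Hz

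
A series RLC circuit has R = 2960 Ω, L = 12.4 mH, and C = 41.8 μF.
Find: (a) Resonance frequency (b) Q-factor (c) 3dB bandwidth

Step 1 — Resonance condition Im(Z)=0 gives ω₀ = 1/√(LC).
Step 2 — ω₀ = 1/√(0.0124·4.18e-05) = 1389 rad/s.
Step 3 — f₀ = ω₀/(2π) = 221.1 Hz.
Step 4 — Series Q: Q = ω₀L/R = 1389·0.0124/2960 = 0.005819.
Step 5 — 3dB bandwidth: Δω = ω₀/Q = 2.387e+05 rad/s; BW = Δω/(2π) = 3.799e+04 Hz.

(a) f₀ = 221.1 Hz  (b) Q = 0.005819  (c) BW = 3.799e+04 Hz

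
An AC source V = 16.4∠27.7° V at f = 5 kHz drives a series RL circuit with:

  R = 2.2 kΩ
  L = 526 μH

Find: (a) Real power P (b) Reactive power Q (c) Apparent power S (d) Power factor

Step 1 — Angular frequency: ω = 2π·f = 2π·5000 = 3.142e+04 rad/s.
Step 2 — Component impedances:
  R: Z = R = 2200 Ω
  L: Z = jωL = j·3.142e+04·0.000526 = 0 + j16.52 Ω
Step 3 — Series combination: Z_total = R + L = 2200 + j16.52 Ω = 2200∠0.4° Ω.
Step 4 — Source phasor: V = 16.4∠27.7° V = 14.52 + j7.623 V.
Step 5 — Current: I = V / Z = 0.006626 + j0.003415 A = 0.007454∠27.3° A.
Step 6 — Complex power: S = V·I* = 0.1222 + j0.0009182 VA.
Step 7 — Real power: P = Re(S) = 0.1222 W.
Step 8 — Reactive power: Q = Im(S) = 0.0009182 VAR.
Step 9 — Apparent power: |S| = 0.1223 VA.
Step 10 — Power factor: PF = P/|S| = 1 (lagging).

(a) P = 0.1222 W  (b) Q = 0.0009182 VAR  (c) S = 0.1223 VA  (d) PF = 1 (lagging)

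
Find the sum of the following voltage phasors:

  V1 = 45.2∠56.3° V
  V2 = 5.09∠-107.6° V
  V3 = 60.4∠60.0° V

Step 1 — Convert each phasor to rectangular form:
  V1 = 45.2·(cos(56.3°) + j·sin(56.3°)) = 25.08 + j37.6 V
  V2 = 5.09·(cos(-107.6°) + j·sin(-107.6°)) = -1.539 - j4.852 V
  V3 = 60.4·(cos(60.0°) + j·sin(60.0°)) = 30.2 + j52.31 V
Step 2 — Sum components: V_total = 53.74 + j85.06 V.
Step 3 — Convert to polar: |V_total| = 100.6 V, ∠V_total = 57.7°.

V_total = 100.6∠57.7° V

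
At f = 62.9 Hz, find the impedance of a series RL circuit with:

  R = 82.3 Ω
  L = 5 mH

Step 1 — Angular frequency: ω = 2π·f = 2π·62.9 = 395.2 rad/s.
Step 2 — Component impedances:
  R: Z = R = 82.3 Ω
  L: Z = jωL = j·395.2·0.005 = 0 + j1.976 Ω
Step 3 — Series combination: Z_total = R + L = 82.3 + j1.976 Ω = 82.32∠1.4° Ω.

Z = 82.3 + j1.976 Ω = 82.32∠1.4° Ω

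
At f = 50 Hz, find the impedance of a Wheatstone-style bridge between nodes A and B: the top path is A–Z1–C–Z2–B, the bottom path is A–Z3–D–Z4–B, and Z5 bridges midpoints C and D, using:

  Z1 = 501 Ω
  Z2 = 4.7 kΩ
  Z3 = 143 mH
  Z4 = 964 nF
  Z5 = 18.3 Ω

Step 1 — Angular frequency: ω = 2π·f = 2π·50 = 314.2 rad/s.
Step 2 — Component impedances:
  Z1: Z = R = 501 Ω
  Z2: Z = R = 4700 Ω
  Z3: Z = jωL = j·314.2·0.143 = 0 + j44.92 Ω
  Z4: Z = 1/(jωC) = -j/(ω·C) = 0 - j3302 Ω
  Z5: Z = R = 18.3 Ω
Step 3 — Bridge requires nodal analysis (the Z5 bridge couples midpoints C and D, so the two paths cannot be reduced to a simple series/parallel combination). Setting node B to ground and injecting 1 A at node A, the 3-node admittance system at A, C, D solves to V_A = Z_AB = 1554 - j2173 Ω = 2671∠-54.4° Ω.

Z = 1554 - j2173 Ω = 2671∠-54.4° Ω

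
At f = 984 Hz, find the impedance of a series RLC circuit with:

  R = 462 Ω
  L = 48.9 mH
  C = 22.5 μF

Step 1 — Angular frequency: ω = 2π·f = 2π·984 = 6183 rad/s.
Step 2 — Component impedances:
  R: Z = R = 462 Ω
  L: Z = jωL = j·6183·0.0489 = 0 + j302.3 Ω
  C: Z = 1/(jωC) = -j/(ω·C) = 0 - j7.189 Ω
Step 3 — Series combination: Z_total = R + L + C = 462 + j295.1 Ω = 548.2∠32.6° Ω.

Z = 462 + j295.1 Ω = 548.2∠32.6° Ω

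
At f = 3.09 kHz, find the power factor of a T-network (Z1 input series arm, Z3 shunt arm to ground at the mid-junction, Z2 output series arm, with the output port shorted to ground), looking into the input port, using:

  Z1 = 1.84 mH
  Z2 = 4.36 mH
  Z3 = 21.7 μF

Step 1 — Angular frequency: ω = 2π·f = 2π·3090 = 1.942e+04 rad/s.
Step 2 — Component impedances:
  Z1: Z = jωL = j·1.942e+04·0.00184 = 0 + j35.72 Ω
  Z2: Z = jωL = j·1.942e+04·0.00436 = 0 + j84.65 Ω
  Z3: Z = 1/(jωC) = -j/(ω·C) = 0 - j2.374 Ω
Step 3 — With the output port shorted to ground, the output series arm Z2 runs from the junction to ground; the shunt arm Z3 also runs from the junction to ground. They appear in parallel: Z3 || Z2 = 0 - j2.442 Ω.
Step 4 — Series with input arm Z1: Z_in = Z1 + (Z3 || Z2) = 0 + j33.28 Ω = 33.28∠90.0° Ω.
Step 5 — Power factor: PF = cos(φ) = Re(Z)/|Z| = 0/33.28 = 0.
Step 6 — Type: Im(Z) = 33.28 ⇒ lagging (phase φ = 90.0°).

PF = 0 (lagging, φ = 90.0°)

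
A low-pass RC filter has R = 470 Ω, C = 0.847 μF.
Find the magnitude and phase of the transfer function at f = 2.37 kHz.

Step 1 — Angular frequency: ω = 2π·2370 = 1.489e+04 rad/s.
Step 2 — Transfer function: H(jω) = 1/(1 + jωRC).
Step 3 — Denominator: 1 + jωRC = 1 + j·1.489e+04·470·8.47e-07 = 1 + j5.928.
Step 4 — H = 0.02767 - j0.164.
Step 5 — Magnitude: |H| = 0.1663 (-15.6 dB); phase: φ = -80.4°.

|H| = 0.1663 (-15.6 dB), φ = -80.4°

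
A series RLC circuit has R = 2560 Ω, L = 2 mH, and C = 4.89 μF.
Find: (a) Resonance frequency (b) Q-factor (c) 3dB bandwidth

Step 1 — Resonance: ω₀ = 1/√(LC) = 1/√(0.002·4.89e-06) = 1.011e+04 rad/s.
Step 2 — f₀ = ω₀/(2π) = 1609 Hz.
Step 3 — Series Q: Q = ω₀L/R = 1.011e+04·0.002/2560 = 0.0079.
Step 4 — Bandwidth: Δω = ω₀/Q = 1.28e+06 rad/s; BW = Δω/(2π) = 2.037e+05 Hz.

(a) f₀ = 1609 Hz  (b) Q = 0.0079  (c) BW = 2.037e+05 Hz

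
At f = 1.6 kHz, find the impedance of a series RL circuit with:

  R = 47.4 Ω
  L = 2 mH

Step 1 — Angular frequency: ω = 2π·f = 2π·1600 = 1.005e+04 rad/s.
Step 2 — Component impedances:
  R: Z = R = 47.4 Ω
  L: Z = jωL = j·1.005e+04·0.002 = 0 + j20.11 Ω
Step 3 — Series combination: Z_total = R + L = 47.4 + j20.11 Ω = 51.49∠23.0° Ω.

Z = 47.4 + j20.11 Ω = 51.49∠23.0° Ω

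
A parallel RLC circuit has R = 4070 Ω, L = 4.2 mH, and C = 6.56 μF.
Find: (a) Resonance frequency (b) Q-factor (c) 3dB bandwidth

Step 1 — Resonance: ω₀ = 1/√(LC) = 1/√(0.0042·6.56e-06) = 6025 rad/s.
Step 2 — f₀ = ω₀/(2π) = 958.8 Hz.
Step 3 — Parallel Q: Q = R/(ω₀L) = 4070/(6025·0.0042) = 160.9.
Step 4 — Bandwidth: Δω = ω₀/Q = 37.45 rad/s; BW = Δω/(2π) = 5.961 Hz.

(a) f₀ = 958.8 Hz  (b) Q = 160.9  (c) BW = 5.961 Hz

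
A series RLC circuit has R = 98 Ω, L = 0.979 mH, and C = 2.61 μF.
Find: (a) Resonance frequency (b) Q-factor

Step 1 — Resonance condition Im(Z)=0 gives ω₀ = 1/√(LC).
Step 2 — ω₀ = 1/√(0.000979·2.61e-06) = 1.978e+04 rad/s.
Step 3 — f₀ = ω₀/(2π) = 3149 Hz.
Step 4 — Series Q: Q = ω₀L/R = 1.978e+04·0.000979/98 = 0.1976.

(a) f₀ = 3149 Hz  (b) Q = 0.1976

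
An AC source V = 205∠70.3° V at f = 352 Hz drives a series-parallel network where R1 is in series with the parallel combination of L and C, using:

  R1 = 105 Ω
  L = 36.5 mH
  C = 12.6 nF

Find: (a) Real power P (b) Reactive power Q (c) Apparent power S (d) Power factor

Step 1 — Angular frequency: ω = 2π·f = 2π·352 = 2212 rad/s.
Step 2 — Component impedances:
  R1: Z = R = 105 Ω
  L: Z = jωL = j·2212·0.0365 = 0 + j80.73 Ω
  C: Z = 1/(jωC) = -j/(ω·C) = 0 - j3.588e+04 Ω
Step 3 — Parallel branch: L || C = 1/(1/L + 1/C) = 0 + j80.91 Ω.
Step 4 — Series with R1: Z_total = R1 + (L || C) = 105 + j80.91 Ω = 132.6∠37.6° Ω.
Step 5 — Source phasor: V = 205∠70.3° V = 69.1 + j193 V.
Step 6 — Current: I = V / Z = 1.302 + j0.8351 A = 1.547∠32.7° A.
Step 7 — Complex power: S = V·I* = 251.1 + j193.5 VA.
Step 8 — Real power: P = Re(S) = 251.1 W.
Step 9 — Reactive power: Q = Im(S) = 193.5 VAR.
Step 10 — Apparent power: |S| = 317 VA.
Step 11 — Power factor: PF = P/|S| = 0.7921 (lagging).

(a) P = 251.1 W  (b) Q = 193.5 VAR  (c) S = 317 VA  (d) PF = 0.7921 (lagging)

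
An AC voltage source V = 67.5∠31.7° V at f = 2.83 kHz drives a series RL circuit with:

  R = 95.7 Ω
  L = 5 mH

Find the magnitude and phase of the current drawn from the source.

Step 1 — Angular frequency: ω = 2π·f = 2π·2830 = 1.778e+04 rad/s.
Step 2 — Component impedances:
  R: Z = R = 95.7 Ω
  L: Z = jωL = j·1.778e+04·0.005 = 0 + j88.91 Ω
Step 3 — Series combination: Z_total = R + L = 95.7 + j88.91 Ω = 130.6∠42.9° Ω.
Step 4 — Source phasor: V = 67.5∠31.7° V = 57.43 + j35.47 V.
Step 5 — Ohm's law: I = V / Z_total = (57.43 + j35.47) / (95.7 + j88.91) = 0.5069 - j0.1003 A.
Step 6 — Convert to polar: |I| = 0.5167 A, ∠I = -11.2°.

I = 0.5167∠-11.2° A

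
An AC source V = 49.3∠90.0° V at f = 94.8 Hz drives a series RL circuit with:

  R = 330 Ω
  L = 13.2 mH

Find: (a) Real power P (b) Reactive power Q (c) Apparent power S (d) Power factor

Step 1 — Angular frequency: ω = 2π·f = 2π·94.8 = 595.6 rad/s.
Step 2 — Component impedances:
  R: Z = R = 330 Ω
  L: Z = jωL = j·595.6·0.0132 = 0 + j7.863 Ω
Step 3 — Series combination: Z_total = R + L = 330 + j7.863 Ω = 330.1∠1.4° Ω.
Step 4 — Source phasor: V = 49.3∠90.0° V = 0 + j49.3 V.
Step 5 — Current: I = V / Z = 0.003557 + j0.1493 A = 0.1494∠88.6° A.
Step 6 — Complex power: S = V·I* = 7.361 + j0.1754 VA.
Step 7 — Real power: P = Re(S) = 7.361 W.
Step 8 — Reactive power: Q = Im(S) = 0.1754 VAR.
Step 9 — Apparent power: |S| = 7.363 VA.
Step 10 — Power factor: PF = P/|S| = 0.9997 (lagging).

(a) P = 7.361 W  (b) Q = 0.1754 VAR  (c) S = 7.363 VA  (d) PF = 0.9997 (lagging)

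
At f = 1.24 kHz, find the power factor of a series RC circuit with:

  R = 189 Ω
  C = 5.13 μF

Step 1 — Angular frequency: ω = 2π·f = 2π·1240 = 7791 rad/s.
Step 2 — Component impedances:
  R: Z = R = 189 Ω
  C: Z = 1/(jωC) = -j/(ω·C) = 0 - j25.02 Ω
Step 3 — Series combination: Z_total = R + C = 189 - j25.02 Ω = 190.6∠-7.5° Ω.
Step 4 — Power factor: PF = cos(φ) = Re(Z)/|Z| = 189/190.649 = 0.9914.
Step 5 — Type: Im(Z) = -25.02 ⇒ leading (phase φ = -7.5°).

PF = 0.9914 (leading, φ = -7.5°)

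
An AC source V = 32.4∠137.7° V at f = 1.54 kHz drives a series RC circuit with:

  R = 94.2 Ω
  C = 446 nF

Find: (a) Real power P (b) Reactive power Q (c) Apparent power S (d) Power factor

Step 1 — Angular frequency: ω = 2π·f = 2π·1540 = 9676 rad/s.
Step 2 — Component impedances:
  R: Z = R = 94.2 Ω
  C: Z = 1/(jωC) = -j/(ω·C) = 0 - j231.7 Ω
Step 3 — Series combination: Z_total = R + C = 94.2 - j231.7 Ω = 250.1∠-67.9° Ω.
Step 4 — Source phasor: V = 32.4∠137.7° V = -23.96 + j21.81 V.
Step 5 — Current: I = V / Z = -0.1168 - j0.05592 A = 0.1295∠-154.4° A.
Step 6 — Complex power: S = V·I* = 1.58 - j3.888 VA.
Step 7 — Real power: P = Re(S) = 1.58 W.
Step 8 — Reactive power: Q = Im(S) = -3.888 VAR.
Step 9 — Apparent power: |S| = 4.197 VA.
Step 10 — Power factor: PF = P/|S| = 0.3766 (leading).

(a) P = 1.58 W  (b) Q = -3.888 VAR  (c) S = 4.197 VA  (d) PF = 0.3766 (leading)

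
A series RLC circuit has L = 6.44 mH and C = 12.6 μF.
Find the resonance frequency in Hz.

Step 1 — Resonance condition Im(Z)=0 gives ω₀ = 1/√(LC).
Step 2 — ω₀ = 1/√(0.00644·1.26e-05) = 3511 rad/s.
Step 3 — f₀ = ω₀/(2π) = 558.7 Hz.

f₀ = 558.7 Hz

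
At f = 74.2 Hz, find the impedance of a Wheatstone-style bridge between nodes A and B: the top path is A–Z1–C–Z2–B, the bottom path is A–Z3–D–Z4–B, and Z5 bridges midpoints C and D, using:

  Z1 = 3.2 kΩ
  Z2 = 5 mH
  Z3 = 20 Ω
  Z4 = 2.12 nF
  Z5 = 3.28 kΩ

Step 1 — Angular frequency: ω = 2π·f = 2π·74.2 = 466.2 rad/s.
Step 2 — Component impedances:
  Z1: Z = R = 3200 Ω
  Z2: Z = jωL = j·466.2·0.005 = 0 + j2.331 Ω
  Z3: Z = R = 20 Ω
  Z4: Z = 1/(jωC) = -j/(ω·C) = 0 - j1.012e+06 Ω
  Z5: Z = R = 3280 Ω
Step 3 — Bridge requires nodal analysis (the Z5 bridge couples midpoints C and D, so the two paths cannot be reduced to a simple series/parallel combination). Setting node B to ground and injecting 1 A at node A, the 3-node admittance system at A, C, D solves to V_A = Z_AB = 1625 - j0.2461 Ω = 1625∠-0.0° Ω.

Z = 1625 - j0.2461 Ω = 1625∠-0.0° Ω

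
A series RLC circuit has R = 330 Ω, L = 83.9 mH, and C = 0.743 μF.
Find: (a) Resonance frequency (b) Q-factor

Step 1 — Resonance condition Im(Z)=0 gives ω₀ = 1/√(LC).
Step 2 — ω₀ = 1/√(0.0839·7.43e-07) = 4005 rad/s.
Step 3 — f₀ = ω₀/(2π) = 637.4 Hz.
Step 4 — Series Q: Q = ω₀L/R = 4005·0.0839/330 = 1.018.

(a) f₀ = 637.4 Hz  (b) Q = 1.018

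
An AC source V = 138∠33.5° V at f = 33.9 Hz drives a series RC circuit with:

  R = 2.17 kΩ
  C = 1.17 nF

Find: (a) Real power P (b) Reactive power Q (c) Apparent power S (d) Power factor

Step 1 — Angular frequency: ω = 2π·f = 2π·33.9 = 213 rad/s.
Step 2 — Component impedances:
  R: Z = R = 2170 Ω
  C: Z = 1/(jωC) = -j/(ω·C) = 0 - j4.013e+06 Ω
Step 3 — Series combination: Z_total = R + C = 2170 - j4.013e+06 Ω = 4.013e+06∠-90.0° Ω.
Step 4 — Source phasor: V = 138∠33.5° V = 115.1 + j76.17 V.
Step 5 — Current: I = V / Z = -1.897e-05 + j2.869e-05 A = 3.439e-05∠123.5° A.
Step 6 — Complex power: S = V·I* = 2.567e-06 - j0.004746 VA.
Step 7 — Real power: P = Re(S) = 2.567e-06 W.
Step 8 — Reactive power: Q = Im(S) = -0.004746 VAR.
Step 9 — Apparent power: |S| = 0.004746 VA.
Step 10 — Power factor: PF = P/|S| = 0.0005408 (leading).

(a) P = 2.567e-06 W  (b) Q = -0.004746 VAR  (c) S = 0.004746 VA  (d) PF = 0.0005408 (leading)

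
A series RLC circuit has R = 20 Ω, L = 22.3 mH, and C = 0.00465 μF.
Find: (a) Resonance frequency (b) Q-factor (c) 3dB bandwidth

Step 1 — Resonance: ω₀ = 1/√(LC) = 1/√(0.0223·4.65e-09) = 9.82e+04 rad/s.
Step 2 — f₀ = ω₀/(2π) = 1.563e+04 Hz.
Step 3 — Series Q: Q = ω₀L/R = 9.82e+04·0.0223/20 = 109.5.
Step 4 — Bandwidth: Δω = ω₀/Q = 896.9 rad/s; BW = Δω/(2π) = 142.7 Hz.

(a) f₀ = 1.563e+04 Hz  (b) Q = 109.5  (c) BW = 142.7 Hz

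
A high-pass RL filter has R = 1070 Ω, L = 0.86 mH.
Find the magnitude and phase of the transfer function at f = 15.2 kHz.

Step 1 — Angular frequency: ω = 2π·1.52e+04 = 9.55e+04 rad/s.
Step 2 — Transfer function: H(jω) = jωL/(R + jωL).
Step 3 — Numerator jωL = j·82.13; denominator R + jωL = 1070 + j82.13.
Step 4 — H = 0.005858 + j0.07631.
Step 5 — Magnitude: |H| = 0.07654 (-22.3 dB); phase: φ = 85.6°.

|H| = 0.07654 (-22.3 dB), φ = 85.6°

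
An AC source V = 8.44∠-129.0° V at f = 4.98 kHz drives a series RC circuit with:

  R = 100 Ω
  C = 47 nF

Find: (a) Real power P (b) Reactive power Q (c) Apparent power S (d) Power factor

Step 1 — Angular frequency: ω = 2π·f = 2π·4980 = 3.129e+04 rad/s.
Step 2 — Component impedances:
  R: Z = R = 100 Ω
  C: Z = 1/(jωC) = -j/(ω·C) = 0 - j680 Ω
Step 3 — Series combination: Z_total = R + C = 100 - j680 Ω = 687.3∠-81.6° Ω.
Step 4 — Source phasor: V = 8.44∠-129.0° V = -5.311 - j6.559 V.
Step 5 — Current: I = V / Z = 0.008317 - j0.009034 A = 0.01228∠-47.4° A.
Step 6 — Complex power: S = V·I* = 0.01508 - j0.1025 VA.
Step 7 — Real power: P = Re(S) = 0.01508 W.
Step 8 — Reactive power: Q = Im(S) = -0.1025 VAR.
Step 9 — Apparent power: |S| = 0.1036 VA.
Step 10 — Power factor: PF = P/|S| = 0.1455 (leading).

(a) P = 0.01508 W  (b) Q = -0.1025 VAR  (c) S = 0.1036 VA  (d) PF = 0.1455 (leading)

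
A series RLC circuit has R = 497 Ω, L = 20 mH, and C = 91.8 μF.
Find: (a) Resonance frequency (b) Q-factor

Step 1 — Resonance condition Im(Z)=0 gives ω₀ = 1/√(LC).
Step 2 — ω₀ = 1/√(0.02·9.18e-05) = 738 rad/s.
Step 3 — f₀ = ω₀/(2π) = 117.5 Hz.
Step 4 — Series Q: Q = ω₀L/R = 738·0.02/497 = 0.0297.

(a) f₀ = 117.5 Hz  (b) Q = 0.0297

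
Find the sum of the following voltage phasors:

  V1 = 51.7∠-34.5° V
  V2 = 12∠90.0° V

Step 1 — Convert each phasor to rectangular form:
  V1 = 51.7·(cos(-34.5°) + j·sin(-34.5°)) = 42.61 - j29.28 V
  V2 = 12·(cos(90.0°) + j·sin(90.0°)) = 0 + j12 V
Step 2 — Sum components: V_total = 42.61 - j17.28 V.
Step 3 — Convert to polar: |V_total| = 45.98 V, ∠V_total = -22.1°.

V_total = 45.98∠-22.1° V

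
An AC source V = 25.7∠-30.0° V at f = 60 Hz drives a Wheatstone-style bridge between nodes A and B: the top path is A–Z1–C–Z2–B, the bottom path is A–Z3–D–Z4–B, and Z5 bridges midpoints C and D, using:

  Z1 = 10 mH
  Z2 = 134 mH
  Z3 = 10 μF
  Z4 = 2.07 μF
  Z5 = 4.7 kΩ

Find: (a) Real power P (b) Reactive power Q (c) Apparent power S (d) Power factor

Step 1 — Angular frequency: ω = 2π·f = 2π·60 = 377 rad/s.
Step 2 — Component impedances:
  Z1: Z = jωL = j·377·0.01 = 0 + j3.77 Ω
  Z2: Z = jωL = j·377·0.134 = 0 + j50.52 Ω
  Z3: Z = 1/(jωC) = -j/(ω·C) = 0 - j265.3 Ω
  Z4: Z = 1/(jωC) = -j/(ω·C) = 0 - j1281 Ω
  Z5: Z = R = 4700 Ω
Step 3 — Bridge requires nodal analysis (the Z5 bridge couples midpoints C and D, so the two paths cannot be reduced to a simple series/parallel combination). Setting node B to ground and injecting 1 A at node A, the 3-node admittance system at A, C, D solves to V_A = Z_AB = 0.007 + j56.26 Ω = 56.26∠90.0° Ω.
Step 4 — Source phasor: V = 25.7∠-30.0° V = 22.26 - j12.85 V.
Step 5 — Current: I = V / Z = -0.2283 - j0.3956 A = 0.4568∠-120.0° A.
Step 6 — Complex power: S = V·I* = 0.001461 + j11.74 VA.
Step 7 — Real power: P = Re(S) = 0.001461 W.
Step 8 — Reactive power: Q = Im(S) = 11.74 VAR.
Step 9 — Apparent power: |S| = 11.74 VA.
Step 10 — Power factor: PF = P/|S| = 0.0001244 (lagging).

(a) P = 0.001461 W  (b) Q = 11.74 VAR  (c) S = 11.74 VA  (d) PF = 0.0001244 (lagging)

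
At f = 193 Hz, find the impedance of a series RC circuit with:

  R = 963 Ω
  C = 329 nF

Step 1 — Angular frequency: ω = 2π·f = 2π·193 = 1213 rad/s.
Step 2 — Component impedances:
  R: Z = R = 963 Ω
  C: Z = 1/(jωC) = -j/(ω·C) = 0 - j2506 Ω
Step 3 — Series combination: Z_total = R + C = 963 - j2506 Ω = 2685∠-69.0° Ω.

Z = 963 - j2506 Ω = 2685∠-69.0° Ω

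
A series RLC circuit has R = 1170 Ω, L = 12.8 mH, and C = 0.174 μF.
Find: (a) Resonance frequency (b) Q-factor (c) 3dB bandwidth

Step 1 — Resonance: ω₀ = 1/√(LC) = 1/√(0.0128·1.74e-07) = 2.119e+04 rad/s.
Step 2 — f₀ = ω₀/(2π) = 3372 Hz.
Step 3 — Series Q: Q = ω₀L/R = 2.119e+04·0.0128/1170 = 0.2318.
Step 4 — Bandwidth: Δω = ω₀/Q = 9.141e+04 rad/s; BW = Δω/(2π) = 1.455e+04 Hz.

(a) f₀ = 3372 Hz  (b) Q = 0.2318  (c) BW = 1.455e+04 Hz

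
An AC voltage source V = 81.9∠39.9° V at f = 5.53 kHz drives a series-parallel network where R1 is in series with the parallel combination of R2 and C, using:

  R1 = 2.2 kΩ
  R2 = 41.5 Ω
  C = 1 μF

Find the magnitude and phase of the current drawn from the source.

Step 1 — Angular frequency: ω = 2π·f = 2π·5530 = 3.475e+04 rad/s.
Step 2 — Component impedances:
  R1: Z = R = 2200 Ω
  R2: Z = R = 41.5 Ω
  C: Z = 1/(jωC) = -j/(ω·C) = 0 - j28.78 Ω
Step 3 — Parallel branch: R2 || C = 1/(1/R2 + 1/C) = 13.48 - j19.43 Ω.
Step 4 — Series with R1: Z_total = R1 + (R2 || C) = 2213 - j19.43 Ω = 2214∠-0.5° Ω.
Step 5 — Source phasor: V = 81.9∠39.9° V = 62.83 + j52.53 V.
Step 6 — Ohm's law: I = V / Z_total = (62.83 + j52.53) / (2213 - j19.43) = 0.02818 + j0.02398 A.
Step 7 — Convert to polar: |I| = 0.037 A, ∠I = 40.4°.

I = 0.037∠40.4° A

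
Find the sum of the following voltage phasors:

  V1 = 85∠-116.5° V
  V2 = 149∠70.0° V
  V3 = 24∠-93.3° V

Step 1 — Convert each phasor to rectangular form:
  V1 = 85·(cos(-116.5°) + j·sin(-116.5°)) = -37.93 - j76.07 V
  V2 = 149·(cos(70.0°) + j·sin(70.0°)) = 50.96 + j140 V
  V3 = 24·(cos(-93.3°) + j·sin(-93.3°)) = -1.382 - j23.96 V
Step 2 — Sum components: V_total = 11.65 + j39.98 V.
Step 3 — Convert to polar: |V_total| = 41.65 V, ∠V_total = 73.8°.

V_total = 41.65∠73.8° V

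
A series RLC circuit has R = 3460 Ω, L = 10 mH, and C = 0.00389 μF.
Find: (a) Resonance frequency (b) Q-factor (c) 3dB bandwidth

Step 1 — Resonance: ω₀ = 1/√(LC) = 1/√(0.01·3.89e-09) = 1.603e+05 rad/s.
Step 2 — f₀ = ω₀/(2π) = 2.552e+04 Hz.
Step 3 — Series Q: Q = ω₀L/R = 1.603e+05·0.01/3460 = 0.4634.
Step 4 — Bandwidth: Δω = ω₀/Q = 3.46e+05 rad/s; BW = Δω/(2π) = 5.507e+04 Hz.

(a) f₀ = 2.552e+04 Hz  (b) Q = 0.4634  (c) BW = 5.507e+04 Hz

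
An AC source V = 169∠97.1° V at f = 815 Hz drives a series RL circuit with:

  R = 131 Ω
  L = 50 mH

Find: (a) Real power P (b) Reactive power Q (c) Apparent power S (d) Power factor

Step 1 — Angular frequency: ω = 2π·f = 2π·815 = 5121 rad/s.
Step 2 — Component impedances:
  R: Z = R = 131 Ω
  L: Z = jωL = j·5121·0.05 = 0 + j256 Ω
Step 3 — Series combination: Z_total = R + L = 131 + j256 Ω = 287.6∠62.9° Ω.
Step 4 — Source phasor: V = 169∠97.1° V = -20.89 + j167.7 V.
Step 5 — Current: I = V / Z = 0.486 + j0.3303 A = 0.5876∠34.2° A.
Step 6 — Complex power: S = V·I* = 45.23 + j88.41 VA.
Step 7 — Real power: P = Re(S) = 45.23 W.
Step 8 — Reactive power: Q = Im(S) = 88.41 VAR.
Step 9 — Apparent power: |S| = 99.31 VA.
Step 10 — Power factor: PF = P/|S| = 0.4555 (lagging).

(a) P = 45.23 W  (b) Q = 88.41 VAR  (c) S = 99.31 VA  (d) PF = 0.4555 (lagging)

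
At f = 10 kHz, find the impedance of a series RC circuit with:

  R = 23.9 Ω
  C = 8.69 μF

Step 1 — Angular frequency: ω = 2π·f = 2π·1e+04 = 6.283e+04 rad/s.
Step 2 — Component impedances:
  R: Z = R = 23.9 Ω
  C: Z = 1/(jωC) = -j/(ω·C) = 0 - j1.831 Ω
Step 3 — Series combination: Z_total = R + C = 23.9 - j1.831 Ω = 23.97∠-4.4° Ω.

Z = 23.9 - j1.831 Ω = 23.97∠-4.4° Ω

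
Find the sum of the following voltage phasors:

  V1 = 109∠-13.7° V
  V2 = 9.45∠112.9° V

Step 1 — Convert each phasor to rectangular form:
  V1 = 109·(cos(-13.7°) + j·sin(-13.7°)) = 105.9 - j25.82 V
  V2 = 9.45·(cos(112.9°) + j·sin(112.9°)) = -3.677 + j8.705 V
Step 2 — Sum components: V_total = 102.2 - j17.11 V.
Step 3 — Convert to polar: |V_total| = 103.6 V, ∠V_total = -9.5°.

V_total = 103.6∠-9.5° V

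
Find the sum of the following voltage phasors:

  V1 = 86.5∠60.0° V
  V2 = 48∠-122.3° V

Step 1 — Convert each phasor to rectangular form:
  V1 = 86.5·(cos(60.0°) + j·sin(60.0°)) = 43.25 + j74.91 V
  V2 = 48·(cos(-122.3°) + j·sin(-122.3°)) = -25.65 - j40.57 V
Step 2 — Sum components: V_total = 17.6 + j34.34 V.
Step 3 — Convert to polar: |V_total| = 38.59 V, ∠V_total = 62.9°.

V_total = 38.59∠62.9° V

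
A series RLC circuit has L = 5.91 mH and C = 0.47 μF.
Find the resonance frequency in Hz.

Step 1 — Resonance condition Im(Z)=0 gives ω₀ = 1/√(LC).
Step 2 — ω₀ = 1/√(0.00591·4.7e-07) = 1.897e+04 rad/s.
Step 3 — f₀ = ω₀/(2π) = 3020 Hz.

f₀ = 3020 Hz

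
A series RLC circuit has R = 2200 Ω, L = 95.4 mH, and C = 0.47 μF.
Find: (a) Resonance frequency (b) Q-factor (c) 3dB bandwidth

Step 1 — Resonance condition Im(Z)=0 gives ω₀ = 1/√(LC).
Step 2 — ω₀ = 1/√(0.0954·4.7e-07) = 4723 rad/s.
Step 3 — f₀ = ω₀/(2π) = 751.6 Hz.
Step 4 — Series Q: Q = ω₀L/R = 4723·0.0954/2200 = 0.2048.
Step 5 — 3dB bandwidth: Δω = ω₀/Q = 2.306e+04 rad/s; BW = Δω/(2π) = 3670 Hz.

(a) f₀ = 751.6 Hz  (b) Q = 0.2048  (c) BW = 3670 Hz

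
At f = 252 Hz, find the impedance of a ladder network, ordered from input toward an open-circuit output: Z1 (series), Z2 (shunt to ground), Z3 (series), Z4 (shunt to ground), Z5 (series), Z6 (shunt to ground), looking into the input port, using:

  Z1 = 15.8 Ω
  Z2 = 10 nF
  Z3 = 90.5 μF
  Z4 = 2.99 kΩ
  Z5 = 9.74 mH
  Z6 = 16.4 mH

Step 1 — Angular frequency: ω = 2π·f = 2π·252 = 1583 rad/s.
Step 2 — Component impedances:
  Z1: Z = R = 15.8 Ω
  Z2: Z = 1/(jωC) = -j/(ω·C) = 0 - j6.316e+04 Ω
  Z3: Z = 1/(jωC) = -j/(ω·C) = 0 - j6.979 Ω
  Z4: Z = R = 2990 Ω
  Z5: Z = jωL = j·1583·0.00974 = 0 + j15.42 Ω
  Z6: Z = jωL = j·1583·0.0164 = 0 + j25.97 Ω
Step 3 — Ladder network (open output): work backward from the far end, alternating series and parallel combinations. Z_in = 16.37 + j34.42 Ω = 38.12∠64.6° Ω.

Z = 16.37 + j34.42 Ω = 38.12∠64.6° Ω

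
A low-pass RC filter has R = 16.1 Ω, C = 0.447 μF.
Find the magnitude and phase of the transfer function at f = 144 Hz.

Step 1 — Angular frequency: ω = 2π·144 = 904.8 rad/s.
Step 2 — Transfer function: H(jω) = 1/(1 + jωRC).
Step 3 — Denominator: 1 + jωRC = 1 + j·904.8·16.1·4.47e-07 = 1 + j0.006511.
Step 4 — H = 1 - j0.006511.
Step 5 — Magnitude: |H| = 1 (-0.0 dB); phase: φ = -0.4°.

|H| = 1 (-0.0 dB), φ = -0.4°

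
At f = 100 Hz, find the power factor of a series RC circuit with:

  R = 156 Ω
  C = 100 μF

Step 1 — Angular frequency: ω = 2π·f = 2π·100 = 628.3 rad/s.
Step 2 — Component impedances:
  R: Z = R = 156 Ω
  C: Z = 1/(jωC) = -j/(ω·C) = 0 - j15.92 Ω
Step 3 — Series combination: Z_total = R + C = 156 - j15.92 Ω = 156.8∠-5.8° Ω.
Step 4 — Power factor: PF = cos(φ) = Re(Z)/|Z| = 156/156.81 = 0.9948.
Step 5 — Type: Im(Z) = -15.92 ⇒ leading (phase φ = -5.8°).

PF = 0.9948 (leading, φ = -5.8°)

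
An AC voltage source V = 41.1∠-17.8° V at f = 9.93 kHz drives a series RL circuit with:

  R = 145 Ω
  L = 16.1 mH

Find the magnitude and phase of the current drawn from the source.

Step 1 — Angular frequency: ω = 2π·f = 2π·9930 = 6.239e+04 rad/s.
Step 2 — Component impedances:
  R: Z = R = 145 Ω
  L: Z = jωL = j·6.239e+04·0.0161 = 0 + j1005 Ω
Step 3 — Series combination: Z_total = R + L = 145 + j1005 Ω = 1015∠81.8° Ω.
Step 4 — Source phasor: V = 41.1∠-17.8° V = 39.13 - j12.56 V.
Step 5 — Ohm's law: I = V / Z_total = (39.13 - j12.56) / (145 + j1005) = -0.006744 - j0.03993 A.
Step 6 — Convert to polar: |I| = 0.0405 A, ∠I = -99.6°.

I = 0.0405∠-99.6° A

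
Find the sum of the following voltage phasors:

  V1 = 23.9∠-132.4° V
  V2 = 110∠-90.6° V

Step 1 — Convert each phasor to rectangular form:
  V1 = 23.9·(cos(-132.4°) + j·sin(-132.4°)) = -16.12 - j17.65 V
  V2 = 110·(cos(-90.6°) + j·sin(-90.6°)) = -1.152 - j110 V
Step 2 — Sum components: V_total = -17.27 - j127.6 V.
Step 3 — Convert to polar: |V_total| = 128.8 V, ∠V_total = -97.7°.

V_total = 128.8∠-97.7° V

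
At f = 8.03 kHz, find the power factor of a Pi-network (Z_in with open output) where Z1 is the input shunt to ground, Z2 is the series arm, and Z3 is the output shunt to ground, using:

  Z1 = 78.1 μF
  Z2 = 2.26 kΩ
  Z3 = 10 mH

Step 1 — Angular frequency: ω = 2π·f = 2π·8030 = 5.045e+04 rad/s.
Step 2 — Component impedances:
  Z1: Z = 1/(jωC) = -j/(ω·C) = 0 - j0.2538 Ω
  Z2: Z = R = 2260 Ω
  Z3: Z = jωL = j·5.045e+04·0.01 = 0 + j504.5 Ω
Step 3 — With open output, the series arm Z2 and the output shunt Z3 appear in series to ground: Z2 + Z3 = 2260 + j504.5 Ω.
Step 4 — Parallel with input shunt Z1: Z_in = Z1 || (Z2 + Z3) = 2.715e-05 - j0.2538 Ω = 0.2538∠-90.0° Ω.
Step 5 — Power factor: PF = cos(φ) = Re(Z)/|Z| = 2.715e-05/0.2538 = 0.000107.
Step 6 — Type: Im(Z) = -0.2538 ⇒ leading (phase φ = -90.0°).

PF = 0.000107 (leading, φ = -90.0°)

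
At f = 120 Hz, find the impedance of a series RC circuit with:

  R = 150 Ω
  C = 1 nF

Step 1 — Angular frequency: ω = 2π·f = 2π·120 = 754 rad/s.
Step 2 — Component impedances:
  R: Z = R = 150 Ω
  C: Z = 1/(jωC) = -j/(ω·C) = 0 - j1.326e+06 Ω
Step 3 — Series combination: Z_total = R + C = 150 - j1.326e+06 Ω = 1.326e+06∠-90.0° Ω.

Z = 150 - j1.326e+06 Ω = 1.326e+06∠-90.0° Ω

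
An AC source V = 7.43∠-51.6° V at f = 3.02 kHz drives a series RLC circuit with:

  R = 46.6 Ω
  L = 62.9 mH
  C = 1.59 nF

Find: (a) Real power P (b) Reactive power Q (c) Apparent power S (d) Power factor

Step 1 — Angular frequency: ω = 2π·f = 2π·3020 = 1.898e+04 rad/s.
Step 2 — Component impedances:
  R: Z = R = 46.6 Ω
  L: Z = jωL = j·1.898e+04·0.0629 = 0 + j1194 Ω
  C: Z = 1/(jωC) = -j/(ω·C) = 0 - j3.314e+04 Ω
Step 3 — Series combination: Z_total = R + L + C = 46.6 - j3.195e+04 Ω = 3.195e+04∠-89.9° Ω.
Step 4 — Source phasor: V = 7.43∠-51.6° V = 4.615 - j5.823 V.
Step 5 — Current: I = V / Z = 0.0001825 + j0.0001442 A = 0.0002325∠38.3° A.
Step 6 — Complex power: S = V·I* = 2.52e-06 - j0.001728 VA.
Step 7 — Real power: P = Re(S) = 2.52e-06 W.
Step 8 — Reactive power: Q = Im(S) = -0.001728 VAR.
Step 9 — Apparent power: |S| = 0.001728 VA.
Step 10 — Power factor: PF = P/|S| = 0.001458 (leading).

(a) P = 2.52e-06 W  (b) Q = -0.001728 VAR  (c) S = 0.001728 VA  (d) PF = 0.001458 (leading)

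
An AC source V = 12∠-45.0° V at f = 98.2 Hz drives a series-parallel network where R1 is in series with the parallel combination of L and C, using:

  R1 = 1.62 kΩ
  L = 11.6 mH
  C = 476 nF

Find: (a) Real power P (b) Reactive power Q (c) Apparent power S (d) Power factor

Step 1 — Angular frequency: ω = 2π·f = 2π·98.2 = 617 rad/s.
Step 2 — Component impedances:
  R1: Z = R = 1620 Ω
  L: Z = jωL = j·617·0.0116 = 0 + j7.157 Ω
  C: Z = 1/(jωC) = -j/(ω·C) = 0 - j3405 Ω
Step 3 — Parallel branch: L || C = 1/(1/L + 1/C) = 0 + j7.172 Ω.
Step 4 — Series with R1: Z_total = R1 + (L || C) = 1620 + j7.172 Ω = 1620∠0.3° Ω.
Step 5 — Source phasor: V = 12∠-45.0° V = 8.485 - j8.485 V.
Step 6 — Current: I = V / Z = 0.005215 - j0.005261 A = 0.007407∠-45.3° A.
Step 7 — Complex power: S = V·I* = 0.08889 + j0.0003935 VA.
Step 8 — Real power: P = Re(S) = 0.08889 W.
Step 9 — Reactive power: Q = Im(S) = 0.0003935 VAR.
Step 10 — Apparent power: |S| = 0.08889 VA.
Step 11 — Power factor: PF = P/|S| = 1 (lagging).

(a) P = 0.08889 W  (b) Q = 0.0003935 VAR  (c) S = 0.08889 VA  (d) PF = 1 (lagging)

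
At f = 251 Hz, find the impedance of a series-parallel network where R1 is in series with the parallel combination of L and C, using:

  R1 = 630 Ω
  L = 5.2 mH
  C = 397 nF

Step 1 — Angular frequency: ω = 2π·f = 2π·251 = 1577 rad/s.
Step 2 — Component impedances:
  R1: Z = R = 630 Ω
  L: Z = jωL = j·1577·0.0052 = 0 + j8.201 Ω
  C: Z = 1/(jωC) = -j/(ω·C) = 0 - j1597 Ω
Step 3 — Parallel branch: L || C = 1/(1/L + 1/C) = 0 + j8.243 Ω.
Step 4 — Series with R1: Z_total = R1 + (L || C) = 630 + j8.243 Ω = 630.1∠0.7° Ω.

Z = 630 + j8.243 Ω = 630.1∠0.7° Ω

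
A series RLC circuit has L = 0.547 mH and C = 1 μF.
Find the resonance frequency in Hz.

Step 1 — Resonance condition Im(Z)=0 gives ω₀ = 1/√(LC).
Step 2 — ω₀ = 1/√(0.000547·1e-06) = 4.276e+04 rad/s.
Step 3 — f₀ = ω₀/(2π) = 6805 Hz.

f₀ = 6805 Hz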